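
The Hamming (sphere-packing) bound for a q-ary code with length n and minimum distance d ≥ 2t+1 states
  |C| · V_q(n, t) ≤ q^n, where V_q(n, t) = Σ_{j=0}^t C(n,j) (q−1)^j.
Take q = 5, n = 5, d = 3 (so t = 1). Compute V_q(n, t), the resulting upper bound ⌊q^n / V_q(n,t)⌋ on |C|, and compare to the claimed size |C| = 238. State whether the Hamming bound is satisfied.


V_q(n, t) = 21, q^n = 3125, Hamming bound = 148, |C| = 238 > bound (violated).

Step 1: Compute V_q(n, t) = Σ_{j=0}^1 C(n, j) (q−1)^j.
  j = 0: C(5,0)·(4)^0 = 1·1 = 1.
  j = 1: C(5,1)·(4)^1 = 5·4 = 20.
  V_q(n, t) = 1 + 20 = 21.
Step 2: q^n = 5^5 = 3125.
Step 3: Hamming bound ⌊q^n / V_q(n,t)⌋ = ⌊3125/21⌋ = 148.
Step 4: Compare |C| = 238 to 148: violated.
The claimed |C| lies above the Hamming bound, so no 5-ary code of length 5 with d ≥ 3 can have 238 codewords.


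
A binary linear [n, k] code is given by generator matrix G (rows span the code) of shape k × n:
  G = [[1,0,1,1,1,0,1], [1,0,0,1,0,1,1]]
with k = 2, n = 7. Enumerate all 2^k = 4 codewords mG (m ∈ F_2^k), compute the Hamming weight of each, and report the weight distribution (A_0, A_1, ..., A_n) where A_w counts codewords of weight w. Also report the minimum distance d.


Weight distribution: A_0 = 1, A_3 = 1, A_4 = 1, A_5 = 1. Minimum distance d = 3.

Enumerate all 2^2 = 4 messages m ∈ F_2^2.
For each, compute codeword c = mG in F_2^7, then tally its weight.
  m = 00 → c = 0000000, weight = 0.
  m = 10 → c = 1011101, weight = 5.
  m = 01 → c = 1001011, weight = 4.
  m = 11 → c = 0010110, weight = 3.
Tally weights:
  weight 0: 1 codewords.
  weight 3: 1 codewords.
  weight 4: 1 codewords.
  weight 5: 1 codewords.
Minimum distance d = smallest w > 0 with A_w > 0 = 3.
Sanity: Σ A_w = 4 = 2^2 = 4 ✓.


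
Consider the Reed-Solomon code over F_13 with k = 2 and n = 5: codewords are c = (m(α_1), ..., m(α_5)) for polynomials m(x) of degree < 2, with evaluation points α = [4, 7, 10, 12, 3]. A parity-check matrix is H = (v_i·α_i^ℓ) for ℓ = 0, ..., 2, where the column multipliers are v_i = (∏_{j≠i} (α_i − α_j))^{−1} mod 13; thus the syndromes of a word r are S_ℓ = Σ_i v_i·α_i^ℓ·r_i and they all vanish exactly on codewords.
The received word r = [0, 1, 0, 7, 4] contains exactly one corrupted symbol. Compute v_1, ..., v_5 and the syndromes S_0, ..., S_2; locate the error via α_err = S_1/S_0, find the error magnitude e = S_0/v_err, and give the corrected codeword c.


S = (3, 4, 1), error at position 3, error magnitude e = 11, c = [0, 1, 2, 7, 4].

Step 1: column multipliers v_i = (∏_{j≠i}(α_i − α_j))^{−1} mod 13.
  i = 1 (α = 4): (4−7)(4−10)(4−12)(4−3) = (−3)·(−6)·(−8)·1 = −144 ≡ 12, so v_1 = 12^{−1} = 12 (mod 13).
  i = 2 (α = 7): (7−4)(7−10)(7−12)(7−3) = 3·(−3)·(−5)·4 = 180 ≡ 11, so v_2 = 11^{−1} = 6 (mod 13).
  i = 3 (α = 10): (10−4)(10−7)(10−12)(10−3) = 6·3·(−2)·7 = −252 ≡ 8, so v_3 = 8^{−1} = 5 (mod 13).
  i = 4 (α = 12): (12−4)(12−7)(12−10)(12−3) = 8·5·2·9 = 720 ≡ 5, so v_4 = 5^{−1} = 8 (mod 13).
  i = 5 (α = 3): (3−4)(3−7)(3−10)(3−12) = (−1)·(−4)·(−7)·(−9) = 252 ≡ 5, so v_5 = 5^{−1} = 8 (mod 13).
  v = [12, 6, 5, 8, 8].
Step 2: syndromes of r = [0, 1, 0, 7, 4] (all sums mod 13).
  S_0 = Σ v_i r_i = 12·0 + 6·1 + 5·0 + 8·7 + 8·4 = 94 ≡ 3.
  S_1 = Σ v_i α_i r_i = 12·4·0 + 6·7·1 + 5·10·0 + 8·12·7 + 8·3·4 = 810 ≡ 4.
  α_i^2 mod 13 = [3, 10, 9, 1, 9].
  S_2 = Σ v_i α_i^2 r_i = 12·3·0 + 6·10·1 + 5·9·0 + 8·1·7 + 8·9·4 = 404 ≡ 1.
  S = (3, 4, 1) ≠ 0, so r is not a codeword (an error is present).
Step 3: locate the error. For a single error e at position i, S_ℓ = v_i·e·α_i^ℓ, so α_err = S_1/S_0.
  S_0^{−1} = 3^{−1} = 9 (mod 13), so α_err = 4·9 = 36 ≡ 10 = α_3. Error position i = 3.
  Consistency check: S_2/S_1 = 1·10 = 10 ≡ 10 = α_err ✓ (single-error assumption holds).
Step 4: error magnitude e = S_0/v_3 = S_0·∏_{j≠3}(α_3 − α_j) = 3·8 = 24 ≡ 11 (mod 13).
Step 5: correct position 3: c_3 = r_3 − e = 0 − 11 ≡ 2 (mod 13). Hence c = [0, 1, 2, 7, 4].
  Check: interpolating c through the α_i gives m(x) = 3 + 9·x (degree < 2) with m(α_i) = c_i for every i, so c is indeed a codeword.


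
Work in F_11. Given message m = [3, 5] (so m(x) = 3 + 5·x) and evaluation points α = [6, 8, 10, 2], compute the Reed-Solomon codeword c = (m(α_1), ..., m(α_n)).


c = [0, 10, 9, 2]

Message polynomial: m(x) = 3 + 5·x (mod 11).
For each evaluation point α_i, compute m(α_i) mod 11:
  α_1 = 6: Horner steps 5 → 0, so m(6) = 0.
  α_2 = 8: Horner steps 5 → 10, so m(8) = 10.
  α_3 = 10: Horner steps 5 → 9, so m(10) = 9.
  α_4 = 2: Horner steps 5 → 2, so m(2) = 2.
Codeword c = [0, 10, 9, 2] ∈ F_11^4.


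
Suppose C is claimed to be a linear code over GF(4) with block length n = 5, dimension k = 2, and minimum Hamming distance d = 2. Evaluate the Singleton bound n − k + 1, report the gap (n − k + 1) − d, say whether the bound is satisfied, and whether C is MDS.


Singleton RHS = n − k + 1 = 4, slack = 2, bound satisfied, not MDS.

Singleton bound: d ≤ n − k + 1.
Here n = 5, k = 2, so n − k + 1 = 4.
Given d = 2, check d ≤ 4: YES.
Slack = (n − k + 1) − d = 2.
The code is NOT MDS (slack = 2 > 0).
Description: the claimed parameters are [5, 2, 2]_4; such a code would be non-MDS.


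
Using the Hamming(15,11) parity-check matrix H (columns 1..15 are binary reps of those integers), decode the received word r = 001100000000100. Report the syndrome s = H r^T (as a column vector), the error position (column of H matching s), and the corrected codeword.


s = (1, 0, 1, 0)^T, error position = 10, corrected codeword c = 001100000100100

Compute s = H r^T mod 2 one row at a time:
  s_1 = 0 + 0 + 0 + 0 + 0 + 1 + 0 + 0 = 1 ≡ 1 (mod 2).
  s_2 = 1 + 0 + 0 + 0 + 0 + 1 + 0 + 0 = 2 ≡ 0 (mod 2).
  s_3 = 0 + 1 + 0 + 0 + 0 + 0 + 0 + 0 = 1 ≡ 1 (mod 2).
  s_4 = 0 + 1 + 0 + 0 + 0 + 0 + 1 + 0 = 2 ≡ 0 (mod 2).
s = (1, 0, 1, 0)^T — this equals column 10 of H (binary 1010), so error is at position 10.
Correct: flip bit 10 of r = 001100000000100 to get c = 001100000100100.


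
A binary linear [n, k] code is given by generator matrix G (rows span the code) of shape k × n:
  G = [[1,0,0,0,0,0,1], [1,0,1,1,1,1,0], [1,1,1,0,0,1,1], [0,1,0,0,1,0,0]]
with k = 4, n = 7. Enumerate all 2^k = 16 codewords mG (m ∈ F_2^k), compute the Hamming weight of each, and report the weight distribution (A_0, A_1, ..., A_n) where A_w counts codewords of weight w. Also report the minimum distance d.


Weight distribution: A_0 = 1, A_2 = 4, A_3 = 2, A_4 = 3, A_5 = 6. Minimum distance d = 2.

Enumerate all 2^4 = 16 messages m ∈ F_2^4.
For each, compute codeword c = mG in F_2^7, then tally its weight.
  m = 0000 → c = 0000000, weight = 0.
  m = 1000 → c = 1000001, weight = 2.
  m = 0100 → c = 1011110, weight = 5.
  m = 1100 → c = 0011111, weight = 5.
  m = 0010 → c = 1110011, weight = 5.
  m = 1010 → c = 0110010, weight = 3.
  m = 0110 → c = 0101101, weight = 4.
  m = 1110 → c = 1101100, weight = 4.
  m = 0001 → c = 0100100, weight = 2.
  m = 1001 → c = 1100101, weight = 4.
  m = 0101 → c = 1111010, weight = 5.
  m = 1101 → c = 0111011, weight = 5.
  m = 0011 → c = 1010111, weight = 5.
  m = 1011 → c = 0010110, weight = 3.
  m = 0111 → c = 0001001, weight = 2.
  m = 1111 → c = 1001000, weight = 2.
Tally weights:
  weight 0: 1 codewords.
  weight 2: 4 codewords.
  weight 3: 2 codewords.
  weight 4: 3 codewords.
  weight 5: 6 codewords.
Minimum distance d = smallest w > 0 with A_w > 0 = 2.
Sanity: Σ A_w = 16 = 2^4 = 16 ✓.


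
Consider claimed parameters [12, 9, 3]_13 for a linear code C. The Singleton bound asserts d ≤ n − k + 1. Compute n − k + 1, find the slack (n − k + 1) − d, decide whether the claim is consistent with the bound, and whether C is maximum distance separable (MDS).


Singleton RHS = n − k + 1 = 4, slack = 1, bound satisfied, not MDS.

Singleton bound: d ≤ n − k + 1.
Here n = 12, k = 9, so n − k + 1 = 4.
Given d = 3, check d ≤ 4: YES.
Slack = (n − k + 1) − d = 1.
The code is NOT MDS (slack = 1 > 0).
Description: the claimed parameters are [12, 9, 3]_13; such a code would be non-MDS.


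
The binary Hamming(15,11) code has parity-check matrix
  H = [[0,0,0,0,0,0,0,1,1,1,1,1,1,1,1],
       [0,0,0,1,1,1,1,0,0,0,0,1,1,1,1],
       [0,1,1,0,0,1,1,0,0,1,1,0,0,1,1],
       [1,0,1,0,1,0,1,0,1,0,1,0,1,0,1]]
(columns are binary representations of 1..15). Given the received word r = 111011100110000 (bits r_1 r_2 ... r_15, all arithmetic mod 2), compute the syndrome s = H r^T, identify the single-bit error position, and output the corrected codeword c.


s = (0, 1, 0, 1)^T, error position = 5, corrected codeword c = 111001100110000

Compute s = H r^T mod 2 one row at a time:
  s_1 = 0 + 0 + 1 + 1 + 0 + 0 + 0 + 0 = 2 ≡ 0 (mod 2).
  s_2 = 0 + 1 + 1 + 1 + 0 + 0 + 0 + 0 = 3 ≡ 1 (mod 2).
  s_3 = 1 + 1 + 1 + 1 + 1 + 1 + 0 + 0 = 6 ≡ 0 (mod 2).
  s_4 = 1 + 1 + 1 + 1 + 0 + 1 + 0 + 0 = 5 ≡ 1 (mod 2).
s = (0, 1, 0, 1)^T — this equals column 5 of H (binary 0101), so error is at position 5.
Correct: flip bit 5 of r = 111011100110000 to get c = 111001100110000.


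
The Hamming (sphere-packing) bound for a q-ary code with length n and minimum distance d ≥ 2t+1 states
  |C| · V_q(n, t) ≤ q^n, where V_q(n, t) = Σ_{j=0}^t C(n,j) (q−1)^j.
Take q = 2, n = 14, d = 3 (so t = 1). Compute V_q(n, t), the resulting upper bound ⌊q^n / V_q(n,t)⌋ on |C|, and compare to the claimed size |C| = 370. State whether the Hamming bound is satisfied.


V_q(n, t) = 15, q^n = 16384, Hamming bound = 1092, |C| = 370 ≤ bound (satisfied).

Step 1: Compute V_q(n, t) = Σ_{j=0}^1 C(n, j) (q−1)^j.
  j = 0: C(14,0)·(1)^0 = 1·1 = 1.
  j = 1: C(14,1)·(1)^1 = 14·1 = 14.
  V_q(n, t) = 1 + 14 = 15.
Step 2: q^n = 2^14 = 16384.
Step 3: Hamming bound ⌊q^n / V_q(n,t)⌋ = ⌊16384/15⌋ = 1092.
Step 4: Compare |C| = 370 to 1092: satisfied.
The claimed |C| lies below the Hamming bound.


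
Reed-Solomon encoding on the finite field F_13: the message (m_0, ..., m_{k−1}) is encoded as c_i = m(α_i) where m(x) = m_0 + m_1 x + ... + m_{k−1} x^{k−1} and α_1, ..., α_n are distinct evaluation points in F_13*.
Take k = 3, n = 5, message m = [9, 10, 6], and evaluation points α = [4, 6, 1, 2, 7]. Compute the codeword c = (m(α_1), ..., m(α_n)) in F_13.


c = [2, 12, 12, 1, 9]

Message polynomial: m(x) = 9 + 10·x + 6·x^2 (mod 13).
For each evaluation point α_i, compute m(α_i) mod 13:
  α_1 = 4: Horner steps 6 → 8 → 2, so m(4) = 2.
  α_2 = 6: Horner steps 6 → 7 → 12, so m(6) = 12.
  α_3 = 1: Horner steps 6 → 3 → 12, so m(1) = 12.
  α_4 = 2: Horner steps 6 → 9 → 1, so m(2) = 1.
  α_5 = 7: Horner steps 6 → 0 → 9, so m(7) = 9.
Codeword c = [2, 12, 12, 1, 9] ∈ F_13^5.


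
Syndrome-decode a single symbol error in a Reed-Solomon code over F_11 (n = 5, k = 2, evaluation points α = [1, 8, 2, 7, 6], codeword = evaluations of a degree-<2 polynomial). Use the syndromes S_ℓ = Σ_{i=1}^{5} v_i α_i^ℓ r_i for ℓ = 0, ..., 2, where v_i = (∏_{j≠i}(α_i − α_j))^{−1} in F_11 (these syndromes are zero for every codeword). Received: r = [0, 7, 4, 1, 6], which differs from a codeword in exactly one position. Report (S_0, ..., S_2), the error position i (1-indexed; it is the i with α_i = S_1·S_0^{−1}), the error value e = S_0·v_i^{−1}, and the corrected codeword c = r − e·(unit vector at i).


S = (2, 2, 2), error at position 1, error magnitude e = 2, c = [9, 7, 4, 1, 6].

Step 1: column multipliers v_i = (∏_{j≠i}(α_i − α_j))^{−1} mod 11.
  i = 1 (α = 1): (1−8)(1−2)(1−7)(1−6) = (−7)·(−1)·(−6)·(−5) = 210 ≡ 1, so v_1 = 1^{−1} = 1 (mod 11).
  i = 2 (α = 8): (8−1)(8−2)(8−7)(8−6) = 7·6·1·2 = 84 ≡ 7, so v_2 = 7^{−1} = 8 (mod 11).
  i = 3 (α = 2): (2−1)(2−8)(2−7)(2−6) = 1·(−6)·(−5)·(−4) = −120 ≡ 1, so v_3 = 1^{−1} = 1 (mod 11).
  i = 4 (α = 7): (7−1)(7−8)(7−2)(7−6) = 6·(−1)·5·1 = −30 ≡ 3, so v_4 = 3^{−1} = 4 (mod 11).
  i = 5 (α = 6): (6−1)(6−8)(6−2)(6−7) = 5·(−2)·4·(−1) = 40 ≡ 7, so v_5 = 7^{−1} = 8 (mod 11).
  v = [1, 8, 1, 4, 8].
Step 2: syndromes of r = [0, 7, 4, 1, 6] (all sums mod 11).
  S_0 = Σ v_i r_i = 1·0 + 8·7 + 1·4 + 4·1 + 8·6 = 112 ≡ 2.
  S_1 = Σ v_i α_i r_i = 1·1·0 + 8·8·7 + 1·2·4 + 4·7·1 + 8·6·6 = 772 ≡ 2.
  α_i^2 mod 11 = [1, 9, 4, 5, 3].
  S_2 = Σ v_i α_i^2 r_i = 1·1·0 + 8·9·7 + 1·4·4 + 4·5·1 + 8·3·6 = 684 ≡ 2.
  S = (2, 2, 2) ≠ 0, so r is not a codeword (an error is present).
Step 3: locate the error. For a single error e at position i, S_ℓ = v_i·e·α_i^ℓ, so α_err = S_1/S_0.
  S_0^{−1} = 2^{−1} = 6 (mod 11), so α_err = 2·6 = 12 ≡ 1 = α_1. Error position i = 1.
  Consistency check: S_2/S_1 = 2·6 = 12 ≡ 1 = α_err ✓ (single-error assumption holds).
Step 4: error magnitude e = S_0/v_1 = S_0·∏_{j≠1}(α_1 − α_j) = 2·1 = 2 ≡ 2 (mod 11).
Step 5: correct position 1: c_1 = r_1 − e = 0 − 2 ≡ 9 (mod 11). Hence c = [9, 7, 4, 1, 6].
  Check: interpolating c through the α_i gives m(x) = 3 + 6·x (degree < 2) with m(α_i) = c_i for every i, so c is indeed a codeword.


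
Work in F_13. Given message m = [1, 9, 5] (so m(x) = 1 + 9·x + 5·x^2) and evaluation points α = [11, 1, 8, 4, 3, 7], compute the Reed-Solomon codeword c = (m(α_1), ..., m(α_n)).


c = [3, 2, 3, 0, 8, 10]

Message polynomial: m(x) = 1 + 9·x + 5·x^2 (mod 13).
For each evaluation point α_i, compute m(α_i) mod 13:
  α_1 = 11: Horner steps 5 → 12 → 3, so m(11) = 3.
  α_2 = 1: Horner steps 5 → 1 → 2, so m(1) = 2.
  α_3 = 8: Horner steps 5 → 10 → 3, so m(8) = 3.
  α_4 = 4: Horner steps 5 → 3 → 0, so m(4) = 0.
  α_5 = 3: Horner steps 5 → 11 → 8, so m(3) = 8.
  α_6 = 7: Horner steps 5 → 5 → 10, so m(7) = 10.
Codeword c = [3, 2, 3, 0, 8, 10] ∈ F_13^6.


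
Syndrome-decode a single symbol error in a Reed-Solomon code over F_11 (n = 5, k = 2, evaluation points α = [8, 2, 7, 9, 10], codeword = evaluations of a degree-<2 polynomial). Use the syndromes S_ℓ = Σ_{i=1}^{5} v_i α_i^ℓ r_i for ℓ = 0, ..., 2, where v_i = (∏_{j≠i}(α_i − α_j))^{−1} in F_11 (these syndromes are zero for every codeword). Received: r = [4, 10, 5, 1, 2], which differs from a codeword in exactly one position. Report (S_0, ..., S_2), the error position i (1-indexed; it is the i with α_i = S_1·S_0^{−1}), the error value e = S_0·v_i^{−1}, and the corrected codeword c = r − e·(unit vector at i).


S = (8, 6, 10), error at position 4, error magnitude e = 9, c = [4, 10, 5, 3, 2].

Step 1: column multipliers v_i = (∏_{j≠i}(α_i − α_j))^{−1} mod 11.
  i = 1 (α = 8): (8−2)(8−7)(8−9)(8−10) = 6·1·(−1)·(−2) = 12 ≡ 1, so v_1 = 1^{−1} = 1 (mod 11).
  i = 2 (α = 2): (2−8)(2−7)(2−9)(2−10) = (−6)·(−5)·(−7)·(−8) = 1680 ≡ 8, so v_2 = 8^{−1} = 7 (mod 11).
  i = 3 (α = 7): (7−8)(7−2)(7−9)(7−10) = (−1)·5·(−2)·(−3) = −30 ≡ 3, so v_3 = 3^{−1} = 4 (mod 11).
  i = 4 (α = 9): (9−8)(9−2)(9−7)(9−10) = 1·7·2·(−1) = −14 ≡ 8, so v_4 = 8^{−1} = 7 (mod 11).
  i = 5 (α = 10): (10−8)(10−2)(10−7)(10−9) = 2·8·3·1 = 48 ≡ 4, so v_5 = 4^{−1} = 3 (mod 11).
  v = [1, 7, 4, 7, 3].
Step 2: syndromes of r = [4, 10, 5, 1, 2] (all sums mod 11).
  S_0 = Σ v_i r_i = 1·4 + 7·10 + 4·5 + 7·1 + 3·2 = 107 ≡ 8.
  S_1 = Σ v_i α_i r_i = 1·8·4 + 7·2·10 + 4·7·5 + 7·9·1 + 3·10·2 = 435 ≡ 6.
  α_i^2 mod 11 = [9, 4, 5, 4, 1].
  S_2 = Σ v_i α_i^2 r_i = 1·9·4 + 7·4·10 + 4·5·5 + 7·4·1 + 3·1·2 = 450 ≡ 10.
  S = (8, 6, 10) ≠ 0, so r is not a codeword (an error is present).
Step 3: locate the error. For a single error e at position i, S_ℓ = v_i·e·α_i^ℓ, so α_err = S_1/S_0.
  S_0^{−1} = 8^{−1} = 7 (mod 11), so α_err = 6·7 = 42 ≡ 9 = α_4. Error position i = 4.
  Consistency check: S_2/S_1 = 10·2 = 20 ≡ 9 = α_err ✓ (single-error assumption holds).
Step 4: error magnitude e = S_0/v_4 = S_0·∏_{j≠4}(α_4 − α_j) = 8·8 = 64 ≡ 9 (mod 11).
Step 5: correct position 4: c_4 = r_4 − e = 1 − 9 ≡ 3 (mod 11). Hence c = [4, 10, 5, 3, 2].
  Check: interpolating c through the α_i gives m(x) = 1 + 10·x (degree < 2) with m(α_i) = c_i for every i, so c is indeed a codeword.


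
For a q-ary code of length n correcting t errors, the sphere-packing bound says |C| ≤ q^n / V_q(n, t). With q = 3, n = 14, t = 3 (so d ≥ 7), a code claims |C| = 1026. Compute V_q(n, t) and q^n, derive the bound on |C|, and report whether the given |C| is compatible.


V_q(n, t) = 3305, q^n = 4782969, Hamming bound = 1447, |C| = 1026 ≤ bound (satisfied).

Step 1: Compute V_q(n, t) = Σ_{j=0}^3 C(n, j) (q−1)^j.
  j = 0: C(14,0)·(2)^0 = 1·1 = 1.
  j = 1: C(14,1)·(2)^1 = 14·2 = 28.
  j = 2: C(14,2)·(2)^2 = 91·4 = 364.
  j = 3: C(14,3)·(2)^3 = 364·8 = 2912.
  V_q(n, t) = 1 + 28 + 364 + 2912 = 3305.
Step 2: q^n = 3^14 = 4782969.
Step 3: Hamming bound ⌊q^n / V_q(n,t)⌋ = ⌊4782969/3305⌋ = 1447.
Step 4: Compare |C| = 1026 to 1447: satisfied.
The claimed |C| lies below the Hamming bound.


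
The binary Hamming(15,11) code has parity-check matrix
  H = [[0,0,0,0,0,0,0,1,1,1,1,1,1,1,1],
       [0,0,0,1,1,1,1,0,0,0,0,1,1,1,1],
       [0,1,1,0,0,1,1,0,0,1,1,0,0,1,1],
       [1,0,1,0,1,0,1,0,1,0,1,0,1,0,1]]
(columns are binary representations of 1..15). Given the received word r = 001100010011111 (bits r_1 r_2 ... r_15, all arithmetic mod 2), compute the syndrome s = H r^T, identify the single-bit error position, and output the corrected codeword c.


s = (0, 1, 0, 0)^T, error position = 4, corrected codeword c = 001000010011111

Compute s = H r^T mod 2 one row at a time:
  s_1 = 1 + 0 + 0 + 1 + 1 + 1 + 1 + 1 = 6 ≡ 0 (mod 2).
  s_2 = 1 + 0 + 0 + 0 + 1 + 1 + 1 + 1 = 5 ≡ 1 (mod 2).
  s_3 = 0 + 1 + 0 + 0 + 0 + 1 + 1 + 1 = 4 ≡ 0 (mod 2).
  s_4 = 0 + 1 + 0 + 0 + 0 + 1 + 1 + 1 = 4 ≡ 0 (mod 2).
s = (0, 1, 0, 0)^T — this equals column 4 of H (binary 0100), so error is at position 4.
Correct: flip bit 4 of r = 001100010011111 to get c = 001000010011111.


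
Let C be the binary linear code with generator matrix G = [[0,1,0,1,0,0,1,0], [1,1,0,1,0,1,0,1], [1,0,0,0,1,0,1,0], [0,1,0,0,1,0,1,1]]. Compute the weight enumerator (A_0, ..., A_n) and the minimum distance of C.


Weight distribution: A_0 = 1, A_2 = 1, A_3 = 6, A_4 = 5, A_5 = 2, A_6 = 1. Minimum distance d = 2.

Enumerate all 2^4 = 16 messages m ∈ F_2^4.
For each, compute codeword c = mG in F_2^8, then tally its weight.
  m = 0000 → c = 00000000, weight = 0.
  m = 1000 → c = 01010010, weight = 3.
  m = 0100 → c = 11010101, weight = 5.
  m = 1100 → c = 10000111, weight = 4.
  m = 0010 → c = 10001010, weight = 3.
  m = 1010 → c = 11011000, weight = 4.
  m = 0110 → c = 01011111, weight = 6.
  m = 1110 → c = 00001101, weight = 3.
  m = 0001 → c = 01001011, weight = 4.
  m = 1001 → c = 00011001, weight = 3.
  m = 0101 → c = 10011110, weight = 5.
  m = 1101 → c = 11001100, weight = 4.
  m = 0011 → c = 11000001, weight = 3.
  m = 1011 → c = 10010011, weight = 4.
  m = 0111 → c = 00010100, weight = 2.
  m = 1111 → c = 01000110, weight = 3.
Tally weights:
  weight 0: 1 codewords.
  weight 2: 1 codewords.
  weight 3: 6 codewords.
  weight 4: 5 codewords.
  weight 5: 2 codewords.
  weight 6: 1 codewords.
Minimum distance d = smallest w > 0 with A_w > 0 = 2.
Sanity: Σ A_w = 16 = 2^4 = 16 ✓.


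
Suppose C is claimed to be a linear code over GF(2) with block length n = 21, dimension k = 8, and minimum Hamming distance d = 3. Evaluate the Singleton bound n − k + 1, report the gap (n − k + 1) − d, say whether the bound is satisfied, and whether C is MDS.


Singleton RHS = n − k + 1 = 14, slack = 11, bound satisfied, not MDS.

Singleton bound: d ≤ n − k + 1.
Here n = 21, k = 8, so n − k + 1 = 14.
Given d = 3, check d ≤ 14: YES.
Slack = (n − k + 1) − d = 11.
The code is NOT MDS (slack = 11 > 0).
Description: the claimed parameters are [21, 8, 3]_2; such a code would be non-MDS.


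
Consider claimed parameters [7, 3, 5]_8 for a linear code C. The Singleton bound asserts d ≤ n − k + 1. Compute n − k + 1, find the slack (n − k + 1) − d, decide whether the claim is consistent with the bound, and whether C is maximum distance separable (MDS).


Singleton RHS = n − k + 1 = 5, slack = 0, bound satisfied, MDS.

Singleton bound: d ≤ n − k + 1.
Here n = 7, k = 3, so n − k + 1 = 5.
Given d = 5, check d ≤ 5: YES.
Slack = (n − k + 1) − d = 0.
The code is MDS (slack = 0).
Description: the claimed parameters are [7, 3, 5]_8; such a code would be MDS (meets Singleton bound).


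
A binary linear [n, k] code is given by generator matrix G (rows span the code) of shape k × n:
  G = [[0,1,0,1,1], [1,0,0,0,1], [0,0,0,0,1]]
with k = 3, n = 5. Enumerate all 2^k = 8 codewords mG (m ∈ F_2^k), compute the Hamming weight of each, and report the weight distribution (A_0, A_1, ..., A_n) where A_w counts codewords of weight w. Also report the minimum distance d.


Weight distribution: A_0 = 1, A_1 = 2, A_2 = 2, A_3 = 2, A_4 = 1. Minimum distance d = 1.

Enumerate all 2^3 = 8 messages m ∈ F_2^3.
For each, compute codeword c = mG in F_2^5, then tally its weight.
  m = 000 → c = 00000, weight = 0.
  m = 100 → c = 01011, weight = 3.
  m = 010 → c = 10001, weight = 2.
  m = 110 → c = 11010, weight = 3.
  m = 001 → c = 00001, weight = 1.
  m = 101 → c = 01010, weight = 2.
  m = 011 → c = 10000, weight = 1.
  m = 111 → c = 11011, weight = 4.
Tally weights:
  weight 0: 1 codewords.
  weight 1: 2 codewords.
  weight 2: 2 codewords.
  weight 3: 2 codewords.
  weight 4: 1 codewords.
Minimum distance d = smallest w > 0 with A_w > 0 = 1.
Sanity: Σ A_w = 8 = 2^3 = 8 ✓.


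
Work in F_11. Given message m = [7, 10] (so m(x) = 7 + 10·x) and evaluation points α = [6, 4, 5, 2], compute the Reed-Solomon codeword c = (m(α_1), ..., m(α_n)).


c = [1, 3, 2, 5]

Message polynomial: m(x) = 7 + 10·x (mod 11).
For each evaluation point α_i, compute m(α_i) mod 11:
  α_1 = 6: Horner steps 10 → 1, so m(6) = 1.
  α_2 = 4: Horner steps 10 → 3, so m(4) = 3.
  α_3 = 5: Horner steps 10 → 2, so m(5) = 2.
  α_4 = 2: Horner steps 10 → 5, so m(2) = 5.
Codeword c = [1, 3, 2, 5] ∈ F_11^4.


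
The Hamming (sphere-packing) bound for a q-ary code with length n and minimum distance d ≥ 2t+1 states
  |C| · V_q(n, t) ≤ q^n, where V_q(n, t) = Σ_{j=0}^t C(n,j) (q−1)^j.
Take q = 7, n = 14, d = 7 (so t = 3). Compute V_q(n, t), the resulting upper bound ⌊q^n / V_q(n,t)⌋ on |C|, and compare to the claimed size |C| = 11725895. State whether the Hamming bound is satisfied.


V_q(n, t) = 81985, q^n = 678223072849, Hamming bound = 8272526, |C| = 11725895 > bound (violated).

Step 1: Compute V_q(n, t) = Σ_{j=0}^3 C(n, j) (q−1)^j.
  j = 0: C(14,0)·(6)^0 = 1·1 = 1.
  j = 1: C(14,1)·(6)^1 = 14·6 = 84.
  j = 2: C(14,2)·(6)^2 = 91·36 = 3276.
  j = 3: C(14,3)·(6)^3 = 364·216 = 78624.
  V_q(n, t) = 1 + 84 + 3276 + 78624 = 81985.
Step 2: q^n = 7^14 = 678223072849.
Step 3: Hamming bound ⌊q^n / V_q(n,t)⌋ = ⌊678223072849/81985⌋ = 8272526.
Step 4: Compare |C| = 11725895 to 8272526: violated.
The claimed |C| lies above the Hamming bound, so no 7-ary code of length 14 with d ≥ 7 can have 11725895 codewords.


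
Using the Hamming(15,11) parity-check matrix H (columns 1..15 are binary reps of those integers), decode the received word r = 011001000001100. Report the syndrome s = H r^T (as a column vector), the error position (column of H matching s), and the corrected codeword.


s = (0, 1, 1, 0)^T, error position = 6, corrected codeword c = 011000000001100

Compute s = H r^T mod 2 one row at a time:
  s_1 = 0 + 0 + 0 + 0 + 1 + 1 + 0 + 0 = 2 ≡ 0 (mod 2).
  s_2 = 0 + 0 + 1 + 0 + 1 + 1 + 0 + 0 = 3 ≡ 1 (mod 2).
  s_3 = 1 + 1 + 1 + 0 + 0 + 0 + 0 + 0 = 3 ≡ 1 (mod 2).
  s_4 = 0 + 1 + 0 + 0 + 0 + 0 + 1 + 0 = 2 ≡ 0 (mod 2).
s = (0, 1, 1, 0)^T — this equals column 6 of H (binary 0110), so error is at position 6.
Correct: flip bit 6 of r = 011001000001100 to get c = 011000000001100.


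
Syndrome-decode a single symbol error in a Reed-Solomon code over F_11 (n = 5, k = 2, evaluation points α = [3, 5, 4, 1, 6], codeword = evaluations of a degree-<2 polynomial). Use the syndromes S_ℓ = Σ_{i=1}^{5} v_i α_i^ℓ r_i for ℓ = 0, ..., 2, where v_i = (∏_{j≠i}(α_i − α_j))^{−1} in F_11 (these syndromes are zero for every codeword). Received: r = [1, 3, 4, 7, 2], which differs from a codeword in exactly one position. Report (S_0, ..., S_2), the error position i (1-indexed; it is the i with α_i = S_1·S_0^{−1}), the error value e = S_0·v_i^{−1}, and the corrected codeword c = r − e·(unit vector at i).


S = (4, 1, 3), error at position 1, error magnitude e = 7, c = [5, 3, 4, 7, 2].

Step 1: column multipliers v_i = (∏_{j≠i}(α_i − α_j))^{−1} mod 11.
  i = 1 (α = 3): (3−5)(3−4)(3−1)(3−6) = (−2)·(−1)·2·(−3) = −12 ≡ 10, so v_1 = 10^{−1} = 10 (mod 11).
  i = 2 (α = 5): (5−3)(5−4)(5−1)(5−6) = 2·1·4·(−1) = −8 ≡ 3, so v_2 = 3^{−1} = 4 (mod 11).
  i = 3 (α = 4): (4−3)(4−5)(4−1)(4−6) = 1·(−1)·3·(−2) = 6 ≡ 6, so v_3 = 6^{−1} = 2 (mod 11).
  i = 4 (α = 1): (1−3)(1−5)(1−4)(1−6) = (−2)·(−4)·(−3)·(−5) = 120 ≡ 10, so v_4 = 10^{−1} = 10 (mod 11).
  i = 5 (α = 6): (6−3)(6−5)(6−4)(6−1) = 3·1·2·5 = 30 ≡ 8, so v_5 = 8^{−1} = 7 (mod 11).
  v = [10, 4, 2, 10, 7].
Step 2: syndromes of r = [1, 3, 4, 7, 2] (all sums mod 11).
  S_0 = Σ v_i r_i = 10·1 + 4·3 + 2·4 + 10·7 + 7·2 = 114 ≡ 4.
  S_1 = Σ v_i α_i r_i = 10·3·1 + 4·5·3 + 2·4·4 + 10·1·7 + 7·6·2 = 276 ≡ 1.
  α_i^2 mod 11 = [9, 3, 5, 1, 3].
  S_2 = Σ v_i α_i^2 r_i = 10·9·1 + 4·3·3 + 2·5·4 + 10·1·7 + 7·3·2 = 278 ≡ 3.
  S = (4, 1, 3) ≠ 0, so r is not a codeword (an error is present).
Step 3: locate the error. For a single error e at position i, S_ℓ = v_i·e·α_i^ℓ, so α_err = S_1/S_0.
  S_0^{−1} = 4^{−1} = 3 (mod 11), so α_err = 1·3 = 3 ≡ 3 = α_1. Error position i = 1.
  Consistency check: S_2/S_1 = 3·1 = 3 ≡ 3 = α_err ✓ (single-error assumption holds).
Step 4: error magnitude e = S_0/v_1 = S_0·∏_{j≠1}(α_1 − α_j) = 4·10 = 40 ≡ 7 (mod 11).
Step 5: correct position 1: c_1 = r_1 − e = 1 − 7 ≡ 5 (mod 11). Hence c = [5, 3, 4, 7, 2].
  Check: interpolating c through the α_i gives m(x) = 8 + 10·x (degree < 2) with m(α_i) = c_i for every i, so c is indeed a codeword.


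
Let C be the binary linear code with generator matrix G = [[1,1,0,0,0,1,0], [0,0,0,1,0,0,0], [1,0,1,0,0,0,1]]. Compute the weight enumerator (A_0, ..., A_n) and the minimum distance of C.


Weight distribution: A_0 = 1, A_1 = 1, A_3 = 2, A_4 = 3, A_5 = 1. Minimum distance d = 1.

Enumerate all 2^3 = 8 messages m ∈ F_2^3.
For each, compute codeword c = mG in F_2^7, then tally its weight.
  m = 000 → c = 0000000, weight = 0.
  m = 100 → c = 1100010, weight = 3.
  m = 010 → c = 0001000, weight = 1.
  m = 110 → c = 1101010, weight = 4.
  m = 001 → c = 1010001, weight = 3.
  m = 101 → c = 0110011, weight = 4.
  m = 011 → c = 1011001, weight = 4.
  m = 111 → c = 0111011, weight = 5.
Tally weights:
  weight 0: 1 codewords.
  weight 1: 1 codewords.
  weight 3: 2 codewords.
  weight 4: 3 codewords.
  weight 5: 1 codewords.
Minimum distance d = smallest w > 0 with A_w > 0 = 1.
Sanity: Σ A_w = 8 = 2^3 = 8 ✓.


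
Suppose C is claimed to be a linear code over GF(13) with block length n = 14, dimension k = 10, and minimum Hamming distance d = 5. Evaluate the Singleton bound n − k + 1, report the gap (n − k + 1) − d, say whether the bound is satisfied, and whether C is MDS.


Singleton RHS = n − k + 1 = 5, slack = 0, bound satisfied, MDS.

Singleton bound: d ≤ n − k + 1.
Here n = 14, k = 10, so n − k + 1 = 5.
Given d = 5, check d ≤ 5: YES.
Slack = (n − k + 1) − d = 0.
The code is MDS (slack = 0).
Description: the claimed parameters are [14, 10, 5]_13; such a code would be MDS (meets Singleton bound).


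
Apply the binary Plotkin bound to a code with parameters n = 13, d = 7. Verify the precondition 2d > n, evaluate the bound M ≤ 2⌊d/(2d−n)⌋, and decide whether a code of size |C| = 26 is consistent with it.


Plotkin bound M ≤ 14; given |C| = 26 > bound (violated).

Check applicability: 2d = 14, n = 13.
2d − n = 1 > 0, so Plotkin applies.
Compute d/(2d−n) = 7/1 ≈ 7.0000.
⌊d/(2d−n)⌋ = 7.
Plotkin bound: M ≤ 2·7 = 14.
Given |C| = 26, check: VIOLATED.
This |C| is above the Plotkin bound, so no binary code with n = 13, d = 7 and 26 codewords exists.


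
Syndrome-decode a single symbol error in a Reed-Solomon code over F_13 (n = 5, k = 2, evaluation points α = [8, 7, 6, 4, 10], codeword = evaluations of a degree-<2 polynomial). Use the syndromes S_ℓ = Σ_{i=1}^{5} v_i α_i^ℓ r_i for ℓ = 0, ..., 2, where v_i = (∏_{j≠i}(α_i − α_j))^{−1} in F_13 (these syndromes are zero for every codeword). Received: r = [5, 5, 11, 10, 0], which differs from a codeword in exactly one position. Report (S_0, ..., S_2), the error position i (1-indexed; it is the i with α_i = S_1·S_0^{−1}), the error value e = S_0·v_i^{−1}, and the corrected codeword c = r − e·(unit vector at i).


S = (11, 10, 2), error at position 1, error magnitude e = 6, c = [12, 5, 11, 10, 0].

Step 1: column multipliers v_i = (∏_{j≠i}(α_i − α_j))^{−1} mod 13.
  i = 1 (α = 8): (8−7)(8−6)(8−4)(8−10) = 1·2·4·(−2) = −16 ≡ 10, so v_1 = 10^{−1} = 4 (mod 13).
  i = 2 (α = 7): (7−8)(7−6)(7−4)(7−10) = (−1)·1·3·(−3) = 9 ≡ 9, so v_2 = 9^{−1} = 3 (mod 13).
  i = 3 (α = 6): (6−8)(6−7)(6−4)(6−10) = (−2)·(−1)·2·(−4) = −16 ≡ 10, so v_3 = 10^{−1} = 4 (mod 13).
  i = 4 (α = 4): (4−8)(4−7)(4−6)(4−10) = (−4)·(−3)·(−2)·(−6) = 144 ≡ 1, so v_4 = 1^{−1} = 1 (mod 13).
  i = 5 (α = 10): (10−8)(10−7)(10−6)(10−4) = 2·3·4·6 = 144 ≡ 1, so v_5 = 1^{−1} = 1 (mod 13).
  v = [4, 3, 4, 1, 1].
Step 2: syndromes of r = [5, 5, 11, 10, 0] (all sums mod 13).
  S_0 = Σ v_i r_i = 4·5 + 3·5 + 4·11 + 1·10 + 1·0 = 89 ≡ 11.
  S_1 = Σ v_i α_i r_i = 4·8·5 + 3·7·5 + 4·6·11 + 1·4·10 + 1·10·0 = 569 ≡ 10.
  α_i^2 mod 13 = [12, 10, 10, 3, 9].
  S_2 = Σ v_i α_i^2 r_i = 4·12·5 + 3·10·5 + 4·10·11 + 1·3·10 + 1·9·0 = 860 ≡ 2.
  S = (11, 10, 2) ≠ 0, so r is not a codeword (an error is present).
Step 3: locate the error. For a single error e at position i, S_ℓ = v_i·e·α_i^ℓ, so α_err = S_1/S_0.
  S_0^{−1} = 11^{−1} = 6 (mod 13), so α_err = 10·6 = 60 ≡ 8 = α_1. Error position i = 1.
  Consistency check: S_2/S_1 = 2·4 = 8 ≡ 8 = α_err ✓ (single-error assumption holds).
Step 4: error magnitude e = S_0/v_1 = S_0·∏_{j≠1}(α_1 − α_j) = 11·10 = 110 ≡ 6 (mod 13).
Step 5: correct position 1: c_1 = r_1 − e = 5 − 6 ≡ 12 (mod 13). Hence c = [12, 5, 11, 10, 0].
  Check: interpolating c through the α_i gives m(x) = 8 + 7·x (degree < 2) with m(α_i) = c_i for every i, so c is indeed a codeword.


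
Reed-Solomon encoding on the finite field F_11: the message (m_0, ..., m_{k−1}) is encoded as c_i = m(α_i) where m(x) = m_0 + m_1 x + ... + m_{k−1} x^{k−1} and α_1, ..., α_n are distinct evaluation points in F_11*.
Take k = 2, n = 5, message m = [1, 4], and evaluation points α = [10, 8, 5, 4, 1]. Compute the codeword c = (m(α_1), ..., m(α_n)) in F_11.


c = [8, 0, 10, 6, 5]

Message polynomial: m(x) = 1 + 4·x (mod 11).
For each evaluation point α_i, compute m(α_i) mod 11:
  α_1 = 10: Horner steps 4 → 8, so m(10) = 8.
  α_2 = 8: Horner steps 4 → 0, so m(8) = 0.
  α_3 = 5: Horner steps 4 → 10, so m(5) = 10.
  α_4 = 4: Horner steps 4 → 6, so m(4) = 6.
  α_5 = 1: Horner steps 4 → 5, so m(1) = 5.
Codeword c = [8, 0, 10, 6, 5] ∈ F_11^5.


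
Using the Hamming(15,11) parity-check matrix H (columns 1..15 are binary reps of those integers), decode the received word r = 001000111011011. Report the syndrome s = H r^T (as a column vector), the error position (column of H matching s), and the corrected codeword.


s = (0, 0, 1, 1)^T, error position = 3, corrected codeword c = 000000111011011

Compute s = H r^T mod 2 one row at a time:
  s_1 = 1 + 1 + 0 + 1 + 1 + 0 + 1 + 1 = 6 ≡ 0 (mod 2).
  s_2 = 0 + 0 + 0 + 1 + 1 + 0 + 1 + 1 = 4 ≡ 0 (mod 2).
  s_3 = 0 + 1 + 0 + 1 + 0 + 1 + 1 + 1 = 5 ≡ 1 (mod 2).
  s_4 = 0 + 1 + 0 + 1 + 1 + 1 + 0 + 1 = 5 ≡ 1 (mod 2).
s = (0, 0, 1, 1)^T — this equals column 3 of H (binary 0011), so error is at position 3.
Correct: flip bit 3 of r = 001000111011011 to get c = 000000111011011.


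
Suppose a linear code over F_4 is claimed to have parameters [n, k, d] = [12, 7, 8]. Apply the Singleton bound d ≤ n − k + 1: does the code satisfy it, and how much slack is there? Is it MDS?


Singleton RHS = n − k + 1 = 6, slack = -2, bound violated (no such code; not MDS).

Singleton bound: d ≤ n − k + 1.
Here n = 12, k = 7, so n − k + 1 = 6.
Given d = 8, check d ≤ 6: NO.
Slack = (n − k + 1) − d = -2.
The slack is negative: d = 8 exceeds n − k + 1 = 6 by 2, so the Singleton bound is violated and no linear [12, 7, 8]_4 code can exist. In particular it is not MDS (MDS requires d = n − k + 1 exactly).
Description: the claimed parameters are [12, 7, 8]_4; such a code would be impossible (violates the Singleton bound).


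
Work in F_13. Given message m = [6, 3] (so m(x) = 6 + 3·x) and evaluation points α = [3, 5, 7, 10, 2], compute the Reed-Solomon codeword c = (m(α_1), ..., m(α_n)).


c = [2, 8, 1, 10, 12]

Message polynomial: m(x) = 6 + 3·x (mod 13).
For each evaluation point α_i, compute m(α_i) mod 13:
  α_1 = 3: Horner steps 3 → 2, so m(3) = 2.
  α_2 = 5: Horner steps 3 → 8, so m(5) = 8.
  α_3 = 7: Horner steps 3 → 1, so m(7) = 1.
  α_4 = 10: Horner steps 3 → 10, so m(10) = 10.
  α_5 = 2: Horner steps 3 → 12, so m(2) = 12.
Codeword c = [2, 8, 1, 10, 12] ∈ F_13^5.


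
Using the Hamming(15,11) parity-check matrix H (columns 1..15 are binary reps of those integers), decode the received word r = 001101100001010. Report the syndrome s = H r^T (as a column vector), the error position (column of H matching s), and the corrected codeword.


s = (0, 1, 0, 0)^T, error position = 4, corrected codeword c = 001001100001010

Compute s = H r^T mod 2 one row at a time:
  s_1 = 0 + 0 + 0 + 0 + 1 + 0 + 1 + 0 = 2 ≡ 0 (mod 2).
  s_2 = 1 + 0 + 1 + 1 + 1 + 0 + 1 + 0 = 5 ≡ 1 (mod 2).
  s_3 = 0 + 1 + 1 + 1 + 0 + 0 + 1 + 0 = 4 ≡ 0 (mod 2).
  s_4 = 0 + 1 + 0 + 1 + 0 + 0 + 0 + 0 = 2 ≡ 0 (mod 2).
s = (0, 1, 0, 0)^T — this equals column 4 of H (binary 0100), so error is at position 4.
Correct: flip bit 4 of r = 001101100001010 to get c = 001001100001010.


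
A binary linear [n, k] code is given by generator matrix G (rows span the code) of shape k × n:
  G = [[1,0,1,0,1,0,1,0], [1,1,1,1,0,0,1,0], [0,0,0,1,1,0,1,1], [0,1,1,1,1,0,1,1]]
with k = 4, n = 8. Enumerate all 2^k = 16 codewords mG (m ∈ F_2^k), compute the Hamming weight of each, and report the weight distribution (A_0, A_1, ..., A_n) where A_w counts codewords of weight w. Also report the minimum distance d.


Weight distribution: A_0 = 1, A_2 = 1, A_3 = 6, A_4 = 5, A_5 = 2, A_6 = 1. Minimum distance d = 2.

Enumerate all 2^4 = 16 messages m ∈ F_2^4.
For each, compute codeword c = mG in F_2^8, then tally its weight.
  m = 0000 → c = 00000000, weight = 0.
  m = 1000 → c = 10101010, weight = 4.
  m = 0100 → c = 11110010, weight = 5.
  m = 1100 → c = 01011000, weight = 3.
  m = 0010 → c = 00011011, weight = 4.
  m = 1010 → c = 10110001, weight = 4.
  m = 0110 → c = 11101001, weight = 5.
  m = 1110 → c = 01000011, weight = 3.
  m = 0001 → c = 01111011, weight = 6.
  m = 1001 → c = 11010001, weight = 4.
  m = 0101 → c = 10001001, weight = 3.
  m = 1101 → c = 00100011, weight = 3.
  m = 0011 → c = 01100000, weight = 2.
  m = 1011 → c = 11001010, weight = 4.
  m = 0111 → c = 10010010, weight = 3.
  m = 1111 → c = 00111000, weight = 3.
Tally weights:
  weight 0: 1 codewords.
  weight 2: 1 codewords.
  weight 3: 6 codewords.
  weight 4: 5 codewords.
  weight 5: 2 codewords.
  weight 6: 1 codewords.
Minimum distance d = smallest w > 0 with A_w > 0 = 2.
Sanity: Σ A_w = 16 = 2^4 = 16 ✓.


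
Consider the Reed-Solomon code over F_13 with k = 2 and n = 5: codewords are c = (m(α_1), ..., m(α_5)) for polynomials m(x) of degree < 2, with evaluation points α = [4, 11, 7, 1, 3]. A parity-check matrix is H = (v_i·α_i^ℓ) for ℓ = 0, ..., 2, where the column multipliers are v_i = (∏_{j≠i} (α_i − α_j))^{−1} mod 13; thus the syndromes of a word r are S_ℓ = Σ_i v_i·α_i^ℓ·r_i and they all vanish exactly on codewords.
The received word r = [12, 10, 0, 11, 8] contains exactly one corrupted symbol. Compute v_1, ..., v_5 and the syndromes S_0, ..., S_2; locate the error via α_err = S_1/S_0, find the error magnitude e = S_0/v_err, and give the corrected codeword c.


S = (5, 2, 6), error at position 5, error magnitude e = 5, c = [12, 10, 0, 11, 3].

Step 1: column multipliers v_i = (∏_{j≠i}(α_i − α_j))^{−1} mod 13.
  i = 1 (α = 4): (4−11)(4−7)(4−1)(4−3) = (−7)·(−3)·3·1 = 63 ≡ 11, so v_1 = 11^{−1} = 6 (mod 13).
  i = 2 (α = 11): (11−4)(11−7)(11−1)(11−3) = 7·4·10·8 = 2240 ≡ 4, so v_2 = 4^{−1} = 10 (mod 13).
  i = 3 (α = 7): (7−4)(7−11)(7−1)(7−3) = 3·(−4)·6·4 = −288 ≡ 11, so v_3 = 11^{−1} = 6 (mod 13).
  i = 4 (α = 1): (1−4)(1−11)(1−7)(1−3) = (−3)·(−10)·(−6)·(−2) = 360 ≡ 9, so v_4 = 9^{−1} = 3 (mod 13).
  i = 5 (α = 3): (3−4)(3−11)(3−7)(3−1) = (−1)·(−8)·(−4)·2 = −64 ≡ 1, so v_5 = 1^{−1} = 1 (mod 13).
  v = [6, 10, 6, 3, 1].
Step 2: syndromes of r = [12, 10, 0, 11, 8] (all sums mod 13).
  S_0 = Σ v_i r_i = 6·12 + 10·10 + 6·0 + 3·11 + 1·8 = 213 ≡ 5.
  S_1 = Σ v_i α_i r_i = 6·4·12 + 10·11·10 + 6·7·0 + 3·1·11 + 1·3·8 = 1445 ≡ 2.
  α_i^2 mod 13 = [3, 4, 10, 1, 9].
  S_2 = Σ v_i α_i^2 r_i = 6·3·12 + 10·4·10 + 6·10·0 + 3·1·11 + 1·9·8 = 721 ≡ 6.
  S = (5, 2, 6) ≠ 0, so r is not a codeword (an error is present).
Step 3: locate the error. For a single error e at position i, S_ℓ = v_i·e·α_i^ℓ, so α_err = S_1/S_0.
  S_0^{−1} = 5^{−1} = 8 (mod 13), so α_err = 2·8 = 16 ≡ 3 = α_5. Error position i = 5.
  Consistency check: S_2/S_1 = 6·7 = 42 ≡ 3 = α_err ✓ (single-error assumption holds).
Step 4: error magnitude e = S_0/v_5 = S_0·∏_{j≠5}(α_5 − α_j) = 5·1 = 5 ≡ 5 (mod 13).
Step 5: correct position 5: c_5 = r_5 − e = 8 − 5 ≡ 3 (mod 13). Hence c = [12, 10, 0, 11, 3].
  Check: interpolating c through the α_i gives m(x) = 2 + 9·x (degree < 2) with m(α_i) = c_i for every i, so c is indeed a codeword.


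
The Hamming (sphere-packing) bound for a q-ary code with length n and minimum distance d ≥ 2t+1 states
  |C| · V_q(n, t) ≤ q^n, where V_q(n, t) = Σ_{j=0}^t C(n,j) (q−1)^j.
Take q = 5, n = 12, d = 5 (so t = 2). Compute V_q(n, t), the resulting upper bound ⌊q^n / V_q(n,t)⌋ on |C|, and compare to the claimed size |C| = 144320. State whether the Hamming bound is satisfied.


V_q(n, t) = 1105, q^n = 244140625, Hamming bound = 220941, |C| = 144320 ≤ bound (satisfied).

Step 1: Compute V_q(n, t) = Σ_{j=0}^2 C(n, j) (q−1)^j.
  j = 0: C(12,0)·(4)^0 = 1·1 = 1.
  j = 1: C(12,1)·(4)^1 = 12·4 = 48.
  j = 2: C(12,2)·(4)^2 = 66·16 = 1056.
  V_q(n, t) = 1 + 48 + 1056 = 1105.
Step 2: q^n = 5^12 = 244140625.
Step 3: Hamming bound ⌊q^n / V_q(n,t)⌋ = ⌊244140625/1105⌋ = 220941.
Step 4: Compare |C| = 144320 to 220941: satisfied.
The claimed |C| lies below the Hamming bound.


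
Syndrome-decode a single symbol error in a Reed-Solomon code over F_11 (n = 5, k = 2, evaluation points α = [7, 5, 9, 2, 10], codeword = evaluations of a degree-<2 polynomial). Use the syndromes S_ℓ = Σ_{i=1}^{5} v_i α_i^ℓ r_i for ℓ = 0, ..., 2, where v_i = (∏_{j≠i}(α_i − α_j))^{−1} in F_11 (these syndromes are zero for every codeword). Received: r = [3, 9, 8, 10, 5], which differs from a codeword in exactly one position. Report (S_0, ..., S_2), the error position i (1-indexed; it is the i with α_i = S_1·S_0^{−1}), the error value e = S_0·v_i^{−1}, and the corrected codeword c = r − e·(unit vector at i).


S = (9, 7, 3), error at position 4, error magnitude e = 3, c = [3, 9, 8, 7, 5].

Step 1: column multipliers v_i = (∏_{j≠i}(α_i − α_j))^{−1} mod 11.
  i = 1 (α = 7): (7−5)(7−9)(7−2)(7−10) = 2·(−2)·5·(−3) = 60 ≡ 5, so v_1 = 5^{−1} = 9 (mod 11).
  i = 2 (α = 5): (5−7)(5−9)(5−2)(5−10) = (−2)·(−4)·3·(−5) = −120 ≡ 1, so v_2 = 1^{−1} = 1 (mod 11).
  i = 3 (α = 9): (9−7)(9−5)(9−2)(9−10) = 2·4·7·(−1) = −56 ≡ 10, so v_3 = 10^{−1} = 10 (mod 11).
  i = 4 (α = 2): (2−7)(2−5)(2−9)(2−10) = (−5)·(−3)·(−7)·(−8) = 840 ≡ 4, so v_4 = 4^{−1} = 3 (mod 11).
  i = 5 (α = 10): (10−7)(10−5)(10−9)(10−2) = 3·5·1·8 = 120 ≡ 10, so v_5 = 10^{−1} = 10 (mod 11).
  v = [9, 1, 10, 3, 10].
Step 2: syndromes of r = [3, 9, 8, 10, 5] (all sums mod 11).
  S_0 = Σ v_i r_i = 9·3 + 1·9 + 10·8 + 3·10 + 10·5 = 196 ≡ 9.
  S_1 = Σ v_i α_i r_i = 9·7·3 + 1·5·9 + 10·9·8 + 3·2·10 + 10·10·5 = 1514 ≡ 7.
  α_i^2 mod 11 = [5, 3, 4, 4, 1].
  S_2 = Σ v_i α_i^2 r_i = 9·5·3 + 1·3·9 + 10·4·8 + 3·4·10 + 10·1·5 = 652 ≡ 3.
  S = (9, 7, 3) ≠ 0, so r is not a codeword (an error is present).
Step 3: locate the error. For a single error e at position i, S_ℓ = v_i·e·α_i^ℓ, so α_err = S_1/S_0.
  S_0^{−1} = 9^{−1} = 5 (mod 11), so α_err = 7·5 = 35 ≡ 2 = α_4. Error position i = 4.
  Consistency check: S_2/S_1 = 3·8 = 24 ≡ 2 = α_err ✓ (single-error assumption holds).
Step 4: error magnitude e = S_0/v_4 = S_0·∏_{j≠4}(α_4 − α_j) = 9·4 = 36 ≡ 3 (mod 11).
Step 5: correct position 4: c_4 = r_4 − e = 10 − 3 ≡ 7 (mod 11). Hence c = [3, 9, 8, 7, 5].
  Check: interpolating c through the α_i gives m(x) = 2 + 8·x (degree < 2) with m(α_i) = c_i for every i, so c is indeed a codeword.
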